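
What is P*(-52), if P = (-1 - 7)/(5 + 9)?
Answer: 208/7 ≈ 29.714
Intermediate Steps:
P = -4/7 (P = -8/14 = -8*1/14 = -4/7 ≈ -0.57143)
P*(-52) = -4/7*(-52) = 208/7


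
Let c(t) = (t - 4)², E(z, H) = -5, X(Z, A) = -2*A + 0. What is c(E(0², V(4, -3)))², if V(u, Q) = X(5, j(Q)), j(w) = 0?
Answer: 6561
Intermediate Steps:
X(Z, A) = -2*A
V(u, Q) = 0 (V(u, Q) = -2*0 = 0)
c(t) = (-4 + t)²
c(E(0², V(4, -3)))² = ((-4 - 5)²)² = ((-9)²)² = 81² = 6561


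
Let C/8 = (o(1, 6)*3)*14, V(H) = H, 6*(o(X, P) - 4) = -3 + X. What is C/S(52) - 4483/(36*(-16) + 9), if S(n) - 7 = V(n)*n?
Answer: 12851957/1537137 ≈ 8.3610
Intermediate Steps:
o(X, P) = 7/2 + X/6 (o(X, P) = 4 + (-3 + X)/6 = 4 + (-½ + X/6) = 7/2 + X/6)
S(n) = 7 + n² (S(n) = 7 + n*n = 7 + n²)
C = 1232 (C = 8*(((7/2 + (⅙)*1)*3)*14) = 8*(((7/2 + ⅙)*3)*14) = 8*(((11/3)*3)*14) = 8*(11*14) = 8*154 = 1232)
C/S(52) - 4483/(36*(-16) + 9) = 1232/(7 + 52²) - 4483/(36*(-16) + 9) = 1232/(7 + 2704) - 4483/(-576 + 9) = 1232/2711 - 4483/(-567) = 1232*(1/2711) - 4483*(-1/567) = 1232/2711 + 4483/567 = 12851957/1537137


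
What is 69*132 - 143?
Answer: 8965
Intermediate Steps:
69*132 - 143 = 9108 - 143 = 8965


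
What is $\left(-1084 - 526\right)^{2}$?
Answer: $2592100$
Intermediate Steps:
$\left(-1084 - 526\right)^{2} = \left(-1610\right)^{2} = 2592100$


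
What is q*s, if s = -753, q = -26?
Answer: 19578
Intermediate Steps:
q*s = -26*(-753) = 19578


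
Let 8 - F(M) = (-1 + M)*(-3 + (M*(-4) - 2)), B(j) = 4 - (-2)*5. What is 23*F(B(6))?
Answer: 18423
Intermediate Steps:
B(j) = 14 (B(j) = 4 - 1*(-10) = 4 + 10 = 14)
F(M) = 8 - (-1 + M)*(-5 - 4*M) (F(M) = 8 - (-1 + M)*(-3 + (M*(-4) - 2)) = 8 - (-1 + M)*(-3 + (-4*M - 2)) = 8 - (-1 + M)*(-3 + (-2 - 4*M)) = 8 - (-1 + M)*(-5 - 4*M))
23*F(B(6)) = 23*(3 + 14 + 4*14²) = 23*(3 + 14 + 4*196) = 23*(3 + 14 + 784) = 23*801 = 18423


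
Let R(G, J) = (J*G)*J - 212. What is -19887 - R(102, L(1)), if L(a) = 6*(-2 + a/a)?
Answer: -23347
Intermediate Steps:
L(a) = -6 (L(a) = 6*(-2 + 1) = 6*(-1) = -6)
R(G, J) = -212 + G*J² (R(G, J) = (G*J)*J - 212 = G*J² - 212 = -212 + G*J²)
-19887 - R(102, L(1)) = -19887 - (-212 + 102*(-6)²) = -19887 - (-212 + 102*36) = -19887 - (-212 + 3672) = -19887 - 1*3460 = -19887 - 3460 = -23347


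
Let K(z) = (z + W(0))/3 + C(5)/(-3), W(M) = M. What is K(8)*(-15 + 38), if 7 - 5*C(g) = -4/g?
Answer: 3703/75 ≈ 49.373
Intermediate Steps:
C(g) = 7/5 + 4/(5*g) (C(g) = 7/5 - (-4)/(5*g) = 7/5 + 4/(5*g))
K(z) = -13/25 + z/3 (K(z) = (z + 0)/3 + ((1/5)*(4 + 7*5)/5)/(-3) = z*(1/3) + ((1/5)*(1/5)*(4 + 35))*(-1/3) = z/3 + ((1/5)*(1/5)*39)*(-1/3) = z/3 + (39/25)*(-1/3) = z/3 - 13/25 = -13/25 + z/3)
K(8)*(-15 + 38) = (-13/25 + (1/3)*8)*(-15 + 38) = (-13/25 + 8/3)*23 = (161/75)*23 = 3703/75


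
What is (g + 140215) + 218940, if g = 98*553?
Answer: 413349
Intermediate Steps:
g = 54194
(g + 140215) + 218940 = (54194 + 140215) + 218940 = 194409 + 218940 = 413349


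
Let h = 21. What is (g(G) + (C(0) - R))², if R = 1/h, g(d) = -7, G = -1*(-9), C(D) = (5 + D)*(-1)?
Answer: 64009/441 ≈ 145.15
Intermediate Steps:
C(D) = -5 - D
G = 9
R = 1/21 ≈ 0.047619
(g(G) + (C(0) - R))² = (-7 + ((-5 - 1*0) - 1*1/21))² = (-7 + ((-5 + 0) - 1/21))² = (-7 + (-5 - 1/21))² = (-7 - 106/21)² = (-253/21)² = 64009/441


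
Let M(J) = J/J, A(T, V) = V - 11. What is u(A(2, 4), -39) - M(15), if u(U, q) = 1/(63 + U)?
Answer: -55/56 ≈ -0.98214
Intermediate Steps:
A(T, V) = -11 + V
M(J) = 1
u(A(2, 4), -39) - M(15) = 1/(63 + (-11 + 4)) - 1*1 = 1/(63 - 7) - 1 = 1/56 - 1 = -55/56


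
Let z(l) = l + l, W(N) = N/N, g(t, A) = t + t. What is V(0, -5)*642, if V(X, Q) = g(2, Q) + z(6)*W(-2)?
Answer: 10272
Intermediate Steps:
g(t, A) = 2*t
W(N) = 1
z(l) = 2*l
V(X, Q) = 16 (V(X, Q) = 2*2 + (2*6)*1 = 4 + 12*1 = 4 + 12 = 16)
V(0, -5)*642 = 16*642 = 10272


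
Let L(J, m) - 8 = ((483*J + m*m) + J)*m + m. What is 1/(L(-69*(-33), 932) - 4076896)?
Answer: 1/1832608988 ≈ 5.4567e-10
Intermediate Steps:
L(J, m) = 8 + m + m*(m² + 484*J) (L(J, m) = 8 + (((483*J + m*m) + J)*m + m) = 8 + (((483*J + m²) + J)*m + m) = 8 + (((m² + 483*J) + J)*m + m) = 8 + ((m² + 484*J)*m + m) = 8 + (m*(m² + 484*J) + m) = 8 + (m + m*(m² + 484*J)) = 8 + m + m*(m² + 484*J))
1/(L(-69*(-33), 932) - 4076896) = 1/((8 + 932 + 932³ + 484*(-69*(-33))*932) - 4076896) = 1/((8 + 932 + 809557568 + 484*2277*932) - 4076896) = 1/((8 + 932 + 809557568 + 1027127376) - 4076896) = 1/(1836685884 - 4076896) = 1/1832608988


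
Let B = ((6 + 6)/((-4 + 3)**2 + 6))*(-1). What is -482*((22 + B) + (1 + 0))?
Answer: -71818/7 ≈ -10260.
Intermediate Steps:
B = -12/7 (B = (12/((-1)**2 + 6))*(-1) = (12/(1 + 6))*(-1) = (12/7)*(-1) = -12/7 ≈ -1.7143)
-482*((22 + B) + (1 + 0)) = -482*((22 - 12/7) + (1 + 0)) = -482*(142/7 + 1) = -482*149/7 = -71818/7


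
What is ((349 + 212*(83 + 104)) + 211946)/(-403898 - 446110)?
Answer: -251939/850008 ≈ -0.29640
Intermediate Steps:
((349 + 212*(83 + 104)) + 211946)/(-403898 - 446110) = ((349 + 212*187) + 211946)/(-850008) = ((349 + 39644) + 211946)*(-1/850008) = (39993 + 211946)*(-1/850008) = 251939*(-1/850008) = -251939/850008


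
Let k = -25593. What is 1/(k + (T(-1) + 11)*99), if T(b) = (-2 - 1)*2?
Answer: -1/25098 ≈ -3.9844e-5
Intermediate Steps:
T(b) = -6 (T(b) = -3*2 = -6)
1/(k + (T(-1) + 11)*99) = 1/(-25593 + (-6 + 11)*99) = 1/(-25593 + 5*99) = 1/(-25593 + 495) = 1/(-25098) = -1/25098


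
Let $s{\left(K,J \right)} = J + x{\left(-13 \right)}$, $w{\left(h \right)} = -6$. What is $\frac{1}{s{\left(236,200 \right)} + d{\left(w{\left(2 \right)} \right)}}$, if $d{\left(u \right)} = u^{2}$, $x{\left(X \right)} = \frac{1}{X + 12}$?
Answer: $\frac{1}{235} \approx 0.0042553$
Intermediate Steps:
$x{\left(X \right)} = \frac{1}{12 + X}$
$s{\left(K,J \right)} = -1 + J$ ($s{\left(K,J \right)} = J + \frac{1}{12 - 13} = J + \frac{1}{-1} = J - 1 = -1 + J$)
$\frac{1}{s{\left(236,200 \right)} + d{\left(w{\left(2 \right)} \right)}} = \frac{1}{\left(-1 + 200\right) + \left(-6\right)^{2}} = \frac{1}{199 + 36} = \frac{1}{235}$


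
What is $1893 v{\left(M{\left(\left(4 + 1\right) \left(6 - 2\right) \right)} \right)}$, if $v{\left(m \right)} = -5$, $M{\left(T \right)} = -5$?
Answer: $-9465$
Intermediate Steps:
$1893 v{\left(M{\left(\left(4 + 1\right) \left(6 - 2\right) \right)} \right)} = 1893 \left(-5\right) = -9465$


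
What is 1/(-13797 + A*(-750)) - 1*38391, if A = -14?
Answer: -126575128/3297 ≈ -38391.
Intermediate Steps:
1/(-13797 + A*(-750)) - 1*38391 = 1/(-13797 - 14*(-750)) - 1*38391 = 1/(-13797 + 10500) - 38391 = 1/(-3297) - 38391 = -1/3297 - 38391 = -126575128/3297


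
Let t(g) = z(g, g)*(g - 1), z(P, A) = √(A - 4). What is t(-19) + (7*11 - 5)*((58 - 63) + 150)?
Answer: 10440 - 20*I*√23 ≈ 10440.0 - 95.917*I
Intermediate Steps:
z(P, A) = √(-4 + A)
t(g) = √(-4 + g)*(-1 + g) (t(g) = √(-4 + g)*(g - 1) = √(-4 + g)*(-1 + g))
t(-19) + (7*11 - 5)*((58 - 63) + 150) = √(-4 - 19)*(-1 - 19) + (7*11 - 5)*((58 - 63) + 150) = √(-23)*(-20) + (77 - 5)*(-5 + 150) = (I*√23)*(-20) + 72*145 = -20*I*√23 + 10440 = 10440 - 20*I*√23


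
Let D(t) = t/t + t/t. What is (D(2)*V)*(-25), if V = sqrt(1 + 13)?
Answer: -50*sqrt(14) ≈ -187.08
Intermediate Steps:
D(t) = 2 (D(t) = 1 + 1 = 2)
V = sqrt(14) ≈ 3.7417
(D(2)*V)*(-25) = (2*sqrt(14))*(-25) = -50*sqrt(14)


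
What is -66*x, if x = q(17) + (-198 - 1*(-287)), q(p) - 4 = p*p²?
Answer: -330396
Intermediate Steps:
q(p) = 4 + p³ (q(p) = 4 + p*p² = 4 + p³)
x = 5006 (x = (4 + 17³) + (-198 - 1*(-287)) = (4 + 4913) + (-198 + 287) = 4917 + 89 = 5006)
-66*x = -66*5006 = -330396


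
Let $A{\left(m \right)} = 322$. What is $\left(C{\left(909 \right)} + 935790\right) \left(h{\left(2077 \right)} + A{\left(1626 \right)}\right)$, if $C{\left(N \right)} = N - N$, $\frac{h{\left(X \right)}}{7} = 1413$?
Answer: $9557223270$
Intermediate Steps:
$h{\left(X \right)} = 9891$ ($h{\left(X \right)} = 7 \cdot 1413 = 9891$)
$C{\left(N \right)} = 0$
$\left(C{\left(909 \right)} + 935790\right) \left(h{\left(2077 \right)} + A{\left(1626 \right)}\right) = \left(0 + 935790\right) \left(9891 + 322\right) = 935790 \cdot 10213 = 9557223270$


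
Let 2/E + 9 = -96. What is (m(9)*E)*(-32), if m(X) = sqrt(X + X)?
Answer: 64*sqrt(2)/35 ≈ 2.5860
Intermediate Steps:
E = -2/105 (E = 2/(-9 - 96) = 2/(-105) = 2*(-1/105) = -2/105 ≈ -0.019048)
m(X) = sqrt(2)*sqrt(X) (m(X) = sqrt(2*X) = sqrt(2)*sqrt(X))
(m(9)*E)*(-32) = ((sqrt(2)*sqrt(9))*(-2/105))*(-32) = ((sqrt(2)*3)*(-2/105))*(-32) = ((3*sqrt(2))*(-2/105))*(-32) = -2*sqrt(2)/35*(-32) = 64*sqrt(2)/35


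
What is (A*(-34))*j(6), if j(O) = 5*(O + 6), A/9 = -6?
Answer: 110160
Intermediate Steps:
A = -54 (A = 9*(-6) = -54)
j(O) = 30 + 5*O (j(O) = 5*(6 + O) = 30 + 5*O)
(A*(-34))*j(6) = (-54*(-34))*(30 + 5*6) = 1836*(30 + 30) = 1836*60 = 110160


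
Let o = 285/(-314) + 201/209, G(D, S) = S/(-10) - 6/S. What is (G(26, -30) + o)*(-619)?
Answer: -660944059/328130 ≈ -2014.3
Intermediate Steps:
G(D, S) = -6/S - S/10 (G(D, S) = S*(-⅒) - 6/S = -S/10 - 6/S = -6/S - S/10)
o = 3549/65626 (o = 285*(-1/314) + 201*(1/209) = -285/314 + 201/209 = 3549/65626 ≈ 0.054079)
(G(26, -30) + o)*(-619) = ((-6/(-30) - ⅒*(-30)) + 3549/65626)*(-619) = ((-6*(-1/30) + 3) + 3549/65626)*(-619) = ((⅕ + 3) + 3549/65626)*(-619) = (16/5 + 3549/65626)*(-619) = (1067761/328130)*(-619) = -660944059/328130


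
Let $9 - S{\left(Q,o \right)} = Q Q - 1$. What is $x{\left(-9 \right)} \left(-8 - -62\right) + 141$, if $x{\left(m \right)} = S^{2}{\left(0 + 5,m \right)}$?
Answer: $12291$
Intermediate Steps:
$S{\left(Q,o \right)} = 10 - Q^{2}$ ($S{\left(Q,o \right)} = 9 - \left(Q Q - 1\right) = 9 - \left(Q^{2} - 1\right) = 9 - \left(-1 + Q^{2}\right) = 10 - Q^{2}$)
$x{\left(m \right)} = 225$ ($x{\left(m \right)} = \left(10 - \left(0 + 5\right)^{2}\right)^{2} = \left(10 - 5^{2}\right)^{2} = \left(10 - 25\right)^{2} = \left(-15\right)^{2} = 225$)
$x{\left(-9 \right)} \left(-8 - -62\right) + 141 = 225 \left(-8 - -62\right) + 141 = 225 \left(-8 + 62\right) + 141 = 225 \cdot 54 + 141 = 12150 + 141 = 12291$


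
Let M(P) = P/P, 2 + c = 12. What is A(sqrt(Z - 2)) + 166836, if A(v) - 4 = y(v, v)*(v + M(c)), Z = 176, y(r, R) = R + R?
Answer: 167188 + 2*sqrt(174) ≈ 1.6721e+5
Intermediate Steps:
y(r, R) = 2*R
c = 10 (c = -2 + 12 = 10)
M(P) = 1
A(v) = 4 + 2*v*(1 + v) (A(v) = 4 + (2*v)*(v + 1) = 4 + (2*v)*(1 + v) = 4 + 2*v*(1 + v))
A(sqrt(Z - 2)) + 166836 = (4 + 2*sqrt(176 - 2) + 2*(sqrt(176 - 2))**2) + 166836 = (4 + 2*sqrt(174) + 2*(sqrt(174))**2) + 166836 = (4 + 2*sqrt(174) + 2*174) + 166836 = (4 + 2*sqrt(174) + 348) + 166836 = (352 + 2*sqrt(174)) + 166836 = 167188 + 2*sqrt(174)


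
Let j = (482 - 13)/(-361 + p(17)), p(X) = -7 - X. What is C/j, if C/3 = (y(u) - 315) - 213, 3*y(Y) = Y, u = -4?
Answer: 87340/67 ≈ 1303.6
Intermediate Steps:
y(Y) = Y/3
j = -67/55 (j = (482 - 13)/(-361 + (-7 - 1*17)) = 469/(-361 + (-7 - 17)) = 469/(-361 - 24) = 469/(-385) = 469*(-1/385) = -67/55 ≈ -1.2182)
C = -1588 (C = 3*(((⅓)*(-4) - 315) - 213) = 3*((-4/3 - 315) - 213) = 3*(-949/3 - 213) = 3*(-1588/3) = -1588)
C/j = -1588/(-67/55) = -1588*(-55/67) = 87340/67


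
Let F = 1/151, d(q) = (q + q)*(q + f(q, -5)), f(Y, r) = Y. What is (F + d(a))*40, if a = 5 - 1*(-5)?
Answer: 2416040/151 ≈ 16000.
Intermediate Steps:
a = 10 (a = 5 + 5 = 10)
d(q) = 4*q**2 (d(q) = (q + q)*(q + q) = (2*q)*(2*q) = 4*q**2)
F = 1/151 ≈ 0.0066225
(F + d(a))*40 = (1/151 + 4*10**2)*40 = (1/151 + 4*100)*40 = (1/151 + 400)*40 = (60401/151)*40 = 2416040/151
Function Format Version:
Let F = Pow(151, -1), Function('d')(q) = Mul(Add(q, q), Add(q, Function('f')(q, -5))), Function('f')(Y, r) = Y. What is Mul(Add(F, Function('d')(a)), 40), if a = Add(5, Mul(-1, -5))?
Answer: Rational(2416040, 151) ≈ 16000.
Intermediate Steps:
a = 10 (a = Add(5, 5) = 10)
Function('d')(q) = Mul(4, Pow(q, 2)) (Function('d')(q) = Mul(Add(q, q), Add(q, q)) = Mul(Mul(2, q), Mul(2, q)) = Mul(4, Pow(q, 2)))
F = Rational(1, 151) ≈ 0.0066225
Mul(Add(F, Function('d')(a)), 40) = Mul(Add(Rational(1, 151), Mul(4, Pow(10, 2))), 40) = Mul(Add(Rational(1, 151), Mul(4, 100)), 40) = Mul(Add(Rational(1, 151), 400), 40) = Mul(Rational(60401, 151), 40) = Rational(2416040, 151)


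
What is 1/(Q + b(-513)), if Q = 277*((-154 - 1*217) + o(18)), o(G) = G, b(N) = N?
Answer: -1/98294 ≈ -1.0174e-5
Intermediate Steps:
Q = -97781 (Q = 277*((-154 - 1*217) + 18) = 277*((-154 - 217) + 18) = 277*(-371 + 18) = 277*(-353) = -97781)
1/(Q + b(-513)) = 1/(-97781 - 513) = 1/(-98294) = -1/98294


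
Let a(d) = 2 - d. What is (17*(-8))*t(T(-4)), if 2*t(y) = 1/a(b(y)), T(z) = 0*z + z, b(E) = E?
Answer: -34/3 ≈ -11.333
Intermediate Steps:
T(z) = z (T(z) = 0 + z = z)
t(y) = 1/(2*(2 - y))
(17*(-8))*t(T(-4)) = (17*(-8))*(-1/(-4 + 2*(-4))) = -(-136)/(-4 - 8) = -(-136)/(-12) = -(-136)*(-1)/12 = -136*1/12 = -34/3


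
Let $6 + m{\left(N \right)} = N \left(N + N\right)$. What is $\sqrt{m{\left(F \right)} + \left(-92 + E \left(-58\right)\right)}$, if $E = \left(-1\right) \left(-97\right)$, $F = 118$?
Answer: $2 \sqrt{5531} \approx 148.74$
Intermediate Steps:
$E = 97$
$m{\left(N \right)} = -6 + 2 N^{2}$ ($m{\left(N \right)} = -6 + N \left(N + N\right) = -6 + N 2 N = -6 + 2 N^{2}$)
$\sqrt{m{\left(F \right)} + \left(-92 + E \left(-58\right)\right)} = \sqrt{\left(-6 + 2 \cdot 118^{2}\right) + \left(-92 + 97 \left(-58\right)\right)} = \sqrt{\left(-6 + 2 \cdot 13924\right) - 5718} = \sqrt{\left(-6 + 27848\right) - 5718} = \sqrt{27842 - 5718} = \sqrt{22124} = 2 \sqrt{5531}$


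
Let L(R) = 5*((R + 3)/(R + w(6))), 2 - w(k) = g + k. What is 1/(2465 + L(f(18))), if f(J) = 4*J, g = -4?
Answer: 24/59285 ≈ 0.00040482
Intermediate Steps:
w(k) = 6 - k (w(k) = 2 - (-4 + k) = 2 + (4 - k) = 6 - k)
L(R) = 5*(3 + R)/R (L(R) = 5*((R + 3)/(R + (6 - 1*6))) = 5*((3 + R)/(R + (6 - 6))) = 5*((3 + R)/(R + 0)) = 5*((3 + R)/R) = 5*(3 + R)/R)
1/(2465 + L(f(18))) = 1/(2465 + (5 + 15/((4*18)))) = 1/(2465 + (5 + 15/72)) = 1/(2465 + (5 + 15*(1/72))) = 1/(2465 + (5 + 5/24)) = 1/(2465 + 125/24) = 1/(59285/24) = 24/59285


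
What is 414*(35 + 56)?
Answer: 37674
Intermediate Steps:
414*(35 + 56) = 414*91 = 37674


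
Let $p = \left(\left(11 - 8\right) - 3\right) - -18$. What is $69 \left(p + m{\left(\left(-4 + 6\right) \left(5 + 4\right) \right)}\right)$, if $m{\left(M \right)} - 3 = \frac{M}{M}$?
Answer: $1518$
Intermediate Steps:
$p = 18$ ($p = \left(3 - 3\right) + 18 = 0 + 18 = 18$)
$m{\left(M \right)} = 4$ ($m{\left(M \right)} = 3 + \frac{M}{M} = 3 + 1 = 4$)
$69 \left(p + m{\left(\left(-4 + 6\right) \left(5 + 4\right) \right)}\right) = 69 \left(18 + 4\right) = 69 \cdot 22 = 1518$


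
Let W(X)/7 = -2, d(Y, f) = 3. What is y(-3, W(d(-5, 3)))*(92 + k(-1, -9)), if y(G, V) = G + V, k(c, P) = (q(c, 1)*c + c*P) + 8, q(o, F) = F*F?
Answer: -1836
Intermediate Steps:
q(o, F) = F**2
W(X) = -14 (W(X) = 7*(-2) = -14)
k(c, P) = 8 + c + P*c (k(c, P) = (1**2*c + c*P) + 8 = (1*c + P*c) + 8 = (c + P*c) + 8 = 8 + c + P*c)
y(-3, W(d(-5, 3)))*(92 + k(-1, -9)) = (-3 - 14)*(92 + (8 - 1 - 9*(-1))) = -17*(92 + (8 - 1 + 9)) = -17*(92 + 16) = -17*108 = -1836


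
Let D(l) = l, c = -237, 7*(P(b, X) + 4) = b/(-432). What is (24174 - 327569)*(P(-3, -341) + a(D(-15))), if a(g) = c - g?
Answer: 69115504765/1008 ≈ 6.8567e+7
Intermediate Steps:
P(b, X) = -4 - b/3024 (P(b, X) = -4 + (b/(-432))/7 = -4 + (b*(-1/432))/7 = -4 + (-b/432)/7 = -4 - b/3024)
a(g) = -237 - g
(24174 - 327569)*(P(-3, -341) + a(D(-15))) = (24174 - 327569)*((-4 - 1/3024*(-3)) + (-237 - 1*(-15))) = -303395*((-4 + 1/1008) + (-237 + 15)) = -303395*(-4031/1008 - 222) = -303395*(-227807/1008) = 69115504765/1008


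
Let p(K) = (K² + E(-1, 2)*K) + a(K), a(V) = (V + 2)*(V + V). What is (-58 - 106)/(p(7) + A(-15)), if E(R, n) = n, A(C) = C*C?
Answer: -82/207 ≈ -0.39614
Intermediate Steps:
A(C) = C²
a(V) = 2*V*(2 + V) (a(V) = (2 + V)*(2*V) = 2*V*(2 + V))
p(K) = K² + 2*K + 2*K*(2 + K) (p(K) = (K² + 2*K) + 2*K*(2 + K) = K² + 2*K + 2*K*(2 + K))
(-58 - 106)/(p(7) + A(-15)) = (-58 - 106)/(3*7*(2 + 7) + (-15)²) = -164/(3*7*9 + 225) = -164/(189 + 225) = -164/414 = -164*1/414 = -82/207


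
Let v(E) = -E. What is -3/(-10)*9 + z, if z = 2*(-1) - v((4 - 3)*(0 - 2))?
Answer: -13/10 ≈ -1.3000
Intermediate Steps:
z = -4 (z = 2*(-1) - (-1)*(4 - 3)*(0 - 2) = -2 - (-1)*1*(-2) = -2 - (-1)*(-2) = -2 - 1*2 = -2 - 2 = -4)
-3/(-10)*9 + z = -3/(-10)*9 - 4 = -3*(-⅒)*9 - 4 = (3/10)*9 - 4 = 27/10 - 4 = -13/10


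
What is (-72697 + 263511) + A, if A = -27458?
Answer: 163356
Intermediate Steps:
(-72697 + 263511) + A = (-72697 + 263511) - 27458 = 190814 - 27458 = 163356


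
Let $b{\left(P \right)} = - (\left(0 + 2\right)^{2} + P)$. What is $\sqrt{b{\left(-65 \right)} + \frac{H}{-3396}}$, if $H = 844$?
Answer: $\frac{\sqrt{43789722}}{849} \approx 7.7943$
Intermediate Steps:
$b{\left(P \right)} = -4 - P$ ($b{\left(P \right)} = - (2^{2} + P) = - (4 + P) = -4 - P$)
$\sqrt{b{\left(-65 \right)} + \frac{H}{-3396}} = \sqrt{\left(-4 - -65\right) + \frac{844}{-3396}} = \sqrt{\left(-4 + 65\right) + 844 \left(- \frac{1}{3396}\right)} = \sqrt{61 - \frac{211}{849}} = \sqrt{\frac{51578}{849}} = \frac{\sqrt{43789722}}{849}$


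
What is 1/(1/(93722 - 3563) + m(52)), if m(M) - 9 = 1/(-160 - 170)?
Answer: 3305830/29742489 ≈ 0.11115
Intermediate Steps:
m(M) = 2969/330 (m(M) = 9 + 1/(-160 - 170) = 9 + 1/(-330) = 9 - 1/330 = 2969/330)
1/(1/(93722 - 3563) + m(52)) = 1/(1/(93722 - 3563) + 2969/330) = 1/(1/90159 + 2969/330) = 1/(29742489/3305830) = 3305830/29742489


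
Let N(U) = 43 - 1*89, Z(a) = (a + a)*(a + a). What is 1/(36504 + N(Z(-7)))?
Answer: 1/36458 ≈ 2.7429e-5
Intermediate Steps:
Z(a) = 4*a² (Z(a) = (2*a)*(2*a) = 4*a²)
N(U) = -46 (N(U) = 43 - 89 = -46)
1/(36504 + N(Z(-7))) = 1/(36504 - 46) = 1/36458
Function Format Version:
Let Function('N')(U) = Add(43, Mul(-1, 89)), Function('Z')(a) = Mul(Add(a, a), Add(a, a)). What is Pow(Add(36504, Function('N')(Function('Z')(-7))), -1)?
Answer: Rational(1, 36458) ≈ 2.7429e-5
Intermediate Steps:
Function('Z')(a) = Mul(4, Pow(a, 2)) (Function('Z')(a) = Mul(Mul(2, a), Mul(2, a)) = Mul(4, Pow(a, 2)))
Function('N')(U) = -46 (Function('N')(U) = Add(43, -89) = -46)
Pow(Add(36504, Function('N')(Function('Z')(-7))), -1) = Pow(Add(36504, -46), -1) = Pow(36458, -1) = Rational(1, 36458)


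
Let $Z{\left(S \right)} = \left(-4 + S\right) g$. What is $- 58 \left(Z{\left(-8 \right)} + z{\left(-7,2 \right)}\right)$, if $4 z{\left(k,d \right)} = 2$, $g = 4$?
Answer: $2755$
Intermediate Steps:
$z{\left(k,d \right)} = \frac{1}{2}$ ($z{\left(k,d \right)} = \frac{1}{4} \cdot 2 = \frac{1}{2}$)
$Z{\left(S \right)} = -16 + 4 S$ ($Z{\left(S \right)} = \left(-4 + S\right) 4 = -16 + 4 S$)
$- 58 \left(Z{\left(-8 \right)} + z{\left(-7,2 \right)}\right) = - 58 \left(\left(-16 + 4 \left(-8\right)\right) + \frac{1}{2}\right) = - 58 \left(\left(-16 - 32\right) + \frac{1}{2}\right) = - 58 \left(-48 + \frac{1}{2}\right) = \left(-58\right) \left(- \frac{95}{2}\right) = 2755$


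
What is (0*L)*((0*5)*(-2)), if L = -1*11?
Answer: 0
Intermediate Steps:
L = -11
(0*L)*((0*5)*(-2)) = (0*(-11))*((0*5)*(-2)) = 0*(0*(-2)) = 0*0 = 0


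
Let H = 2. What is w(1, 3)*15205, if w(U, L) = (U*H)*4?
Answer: 121640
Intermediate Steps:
w(U, L) = 8*U (w(U, L) = (U*2)*4 = (2*U)*4 = 8*U)
w(1, 3)*15205 = (8*1)*15205 = 8*15205 = 121640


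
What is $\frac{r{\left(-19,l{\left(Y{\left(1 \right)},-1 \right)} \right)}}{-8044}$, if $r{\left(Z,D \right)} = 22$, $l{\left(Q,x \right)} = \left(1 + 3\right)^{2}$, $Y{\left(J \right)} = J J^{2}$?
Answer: $- \frac{11}{4022} \approx -0.002735$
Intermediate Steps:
$Y{\left(J \right)} = J^{3}$
$l{\left(Q,x \right)} = 16$ ($l{\left(Q,x \right)} = 4^{2} = 16$)
$\frac{r{\left(-19,l{\left(Y{\left(1 \right)},-1 \right)} \right)}}{-8044} = \frac{22}{-8044} = 22 \left(- \frac{1}{8044}\right) = - \frac{11}{4022}$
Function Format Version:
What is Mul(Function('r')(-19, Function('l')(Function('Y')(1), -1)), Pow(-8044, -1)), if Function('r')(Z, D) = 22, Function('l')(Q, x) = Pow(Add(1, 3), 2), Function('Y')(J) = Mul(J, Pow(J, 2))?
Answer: Rational(-11, 4022) ≈ -0.0027350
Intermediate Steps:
Function('Y')(J) = Pow(J, 3)
Function('l')(Q, x) = 16 (Function('l')(Q, x) = Pow(4, 2) = 16)
Mul(Function('r')(-19, Function('l')(Function('Y')(1), -1)), Pow(-8044, -1)) = Mul(22, Pow(-8044, -1)) = Mul(22, Rational(-1, 8044)) = Rational(-11, 4022)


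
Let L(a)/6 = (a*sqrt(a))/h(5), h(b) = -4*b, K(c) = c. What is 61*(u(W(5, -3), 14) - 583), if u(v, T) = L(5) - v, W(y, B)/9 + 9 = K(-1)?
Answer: -30073 - 183*sqrt(5)/2 ≈ -30278.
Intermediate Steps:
W(y, B) = -90 (W(y, B) = -81 + 9*(-1) = -81 - 9 = -90)
L(a) = -3*a**(3/2)/10 (L(a) = 6*((a*sqrt(a))/((-4*5))) = 6*(a**(3/2)/(-20)) = 6*(a**(3/2)*(-1/20)) = 6*(-a**(3/2)/20) = -3*a**(3/2)/10)
u(v, T) = -v - 3*sqrt(5)/2 (u(v, T) = -3*sqrt(5)/2 - v = -v - 3*sqrt(5)/2)
61*(u(W(5, -3), 14) - 583) = 61*((-1*(-90) - 3*sqrt(5)/2) - 583) = 61*((90 - 3*sqrt(5)/2) - 583) = 61*(-493 - 3*sqrt(5)/2) = -30073 - 183*sqrt(5)/2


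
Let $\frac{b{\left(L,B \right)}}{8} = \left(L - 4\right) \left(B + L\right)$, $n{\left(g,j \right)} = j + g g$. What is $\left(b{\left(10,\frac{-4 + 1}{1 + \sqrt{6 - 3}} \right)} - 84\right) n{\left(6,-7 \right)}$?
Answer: $13572 - 2088 \sqrt{3} \approx 9955.5$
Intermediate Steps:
$n{\left(g,j \right)} = j + g^{2}$
$b{\left(L,B \right)} = 8 \left(-4 + L\right) \left(B + L\right)$ ($b{\left(L,B \right)} = 8 \left(L - 4\right) \left(B + L\right) = 8 \left(-4 + L\right) \left(B + L\right)$)
$\left(b{\left(10,\frac{-4 + 1}{1 + \sqrt{6 - 3}} \right)} - 84\right) n{\left(6,-7 \right)} = \left(\left(- 32 \frac{-4 + 1}{1 + \sqrt{6 - 3}} - 320 + 8 \cdot 10^{2} + 8 \frac{-4 + 1}{1 + \sqrt{6 - 3}} \cdot 10\right) - 84\right) \left(-7 + 6^{2}\right) = \left(\left(- 32 \left(- \frac{3}{1 + \sqrt{3}}\right) - 320 + 8 \cdot 100 + 8 \left(- \frac{3}{1 + \sqrt{3}}\right) 10\right) - 84\right) \left(-7 + 36\right) = \left(\left(\frac{96}{1 + \sqrt{3}} - 320 + 800 - \frac{240}{1 + \sqrt{3}}\right) - 84\right) 29 = \left(\left(480 - \frac{144}{1 + \sqrt{3}}\right) - 84\right) 29 = \left(396 - \frac{144}{1 + \sqrt{3}}\right) 29 = 11484 - \frac{4176}{1 + \sqrt{3}}$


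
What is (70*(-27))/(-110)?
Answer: 189/11 ≈ 17.182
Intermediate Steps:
(70*(-27))/(-110) = -1890*(-1/110) = 189/11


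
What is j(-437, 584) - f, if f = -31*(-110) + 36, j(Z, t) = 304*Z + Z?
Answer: -136731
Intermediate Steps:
j(Z, t) = 305*Z
f = 3446 (f = 3410 + 36 = 3446)
j(-437, 584) - f = 305*(-437) - 1*3446 = -133285 - 3446 = -136731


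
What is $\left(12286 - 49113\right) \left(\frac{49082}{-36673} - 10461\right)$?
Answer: $\frac{2018568547435}{5239} \approx 3.853 \cdot 10^{8}$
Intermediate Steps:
$\left(12286 - 49113\right) \left(\frac{49082}{-36673} - 10461\right) = - 36827 \left(49082 \left(- \frac{1}{36673}\right) - 10461\right) = - 36827 \left(- \frac{49082}{36673} - 10461\right) = \left(-36827\right) \left(- \frac{383685335}{36673}\right) = \frac{2018568547435}{5239}$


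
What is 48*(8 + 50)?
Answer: 2784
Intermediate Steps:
48*(8 + 50) = 48*58 = 2784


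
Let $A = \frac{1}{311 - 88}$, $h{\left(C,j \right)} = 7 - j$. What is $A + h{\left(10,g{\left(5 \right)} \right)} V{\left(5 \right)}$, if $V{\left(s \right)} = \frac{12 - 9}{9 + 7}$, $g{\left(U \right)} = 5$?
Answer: $\frac{677}{1784} \approx 0.37948$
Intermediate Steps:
$V{\left(s \right)} = \frac{3}{16}$
$A = \frac{1}{223} \approx 0.0044843$
$A + h{\left(10,g{\left(5 \right)} \right)} V{\left(5 \right)} = \frac{1}{223} + \left(7 - 5\right) \frac{3}{16} = \frac{1}{223} + 2 \cdot \frac{3}{16} = \frac{1}{223} + \frac{3}{8} = \frac{677}{1784}$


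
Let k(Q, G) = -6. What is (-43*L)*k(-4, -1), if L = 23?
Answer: 5934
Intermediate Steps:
(-43*L)*k(-4, -1) = -43*23*(-6) = -989*(-6) = 5934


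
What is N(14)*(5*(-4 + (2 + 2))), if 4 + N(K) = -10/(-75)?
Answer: 0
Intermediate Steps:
N(K) = -58/15 (N(K) = -4 - 10/(-75) = -4 - 10*(-1/75) = -4 + 2/15 = -58/15)
N(14)*(5*(-4 + (2 + 2))) = -58*(-4 + (2 + 2))/3 = -58*(-4 + 4)/3 = -58*0/3 = -58/15*0 = 0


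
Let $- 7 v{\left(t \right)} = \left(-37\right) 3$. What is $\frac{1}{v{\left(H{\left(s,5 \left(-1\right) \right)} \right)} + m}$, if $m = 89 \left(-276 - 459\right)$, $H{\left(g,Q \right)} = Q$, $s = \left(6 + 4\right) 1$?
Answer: $- \frac{7}{457794} \approx -1.5291 \cdot 10^{-5}$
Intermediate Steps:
$s = 10$ ($s = 10 \cdot 1 = 10$)
$v{\left(t \right)} = \frac{111}{7}$ ($v{\left(t \right)} = - \frac{\left(-37\right) 3}{7} = \left(- \frac{1}{7}\right) \left(-111\right) = \frac{111}{7}$)
$m = -65415$ ($m = 89 \left(-735\right) = -65415$)
$\frac{1}{v{\left(H{\left(s,5 \left(-1\right) \right)} \right)} + m} = \frac{1}{\frac{111}{7} - 65415} = \frac{1}{- \frac{457794}{7}} = - \frac{7}{457794}$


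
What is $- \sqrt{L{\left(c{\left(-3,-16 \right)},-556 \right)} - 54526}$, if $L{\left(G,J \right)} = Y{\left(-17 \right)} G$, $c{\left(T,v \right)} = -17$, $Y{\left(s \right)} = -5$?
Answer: $- 3 i \sqrt{6049} \approx - 233.33 i$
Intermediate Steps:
$L{\left(G,J \right)} = - 5 G$
$- \sqrt{L{\left(c{\left(-3,-16 \right)},-556 \right)} - 54526} = - \sqrt{\left(-5\right) \left(-17\right) - 54526} = - \sqrt{85 - 54526} = - \sqrt{-54441} = - 3 i \sqrt{6049}$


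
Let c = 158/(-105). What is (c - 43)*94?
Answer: -439262/105 ≈ -4183.4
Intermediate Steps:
c = -158/105 (c = 158*(-1/105) = -158/105 ≈ -1.5048)
(c - 43)*94 = (-158/105 - 43)*94 = -4673/105*94 = -439262/105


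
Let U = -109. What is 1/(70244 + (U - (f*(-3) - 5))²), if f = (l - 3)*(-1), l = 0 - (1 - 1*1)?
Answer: 1/79269 ≈ 1.2615e-5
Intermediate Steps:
l = 0 (l = 0 - (1 - 1) = 0 - 1*0 = 0 + 0 = 0)
f = 3 (f = (0 - 3)*(-1) = -3*(-1) = 3)
1/(70244 + (U - (f*(-3) - 5))²) = 1/(70244 + (-109 - (3*(-3) - 5))²) = 1/(70244 + (-109 - (-9 - 5))²) = 1/(70244 + (-109 - 1*(-14))²) = 1/(70244 + (-109 + 14)²) = 1/(70244 + (-95)²) = 1/(70244 + 9025) = 1/79269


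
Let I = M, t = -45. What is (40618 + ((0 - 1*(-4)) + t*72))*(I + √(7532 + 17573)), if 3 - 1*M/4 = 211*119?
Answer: -3754049968 + 37382*√25105 ≈ -3.7481e+9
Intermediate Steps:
M = -100424 (M = 12 - 844*119 = 12 - 4*25109 = 12 - 100436 = -100424)
I = -100424
(40618 + ((0 - 1*(-4)) + t*72))*(I + √(7532 + 17573)) = (40618 + ((0 - 1*(-4)) - 45*72))*(-100424 + √(7532 + 17573)) = (40618 + ((0 + 4) - 3240))*(-100424 + √25105) = (40618 + (4 - 3240))*(-100424 + √25105) = (40618 - 3236)*(-100424 + √25105) = 37382*(-100424 + √25105) = -3754049968 + 37382*√25105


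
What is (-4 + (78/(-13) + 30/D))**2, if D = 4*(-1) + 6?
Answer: 25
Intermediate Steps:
D = 2 (D = -4 + 6 = 2)
(-4 + (78/(-13) + 30/D))**2 = (-4 + (78/(-13) + 30/2))**2 = (-4 + (78*(-1/13) + 30*(1/2)))**2 = (-4 + (-6 + 15))**2 = (-4 + 9)**2 = 5**2 = 25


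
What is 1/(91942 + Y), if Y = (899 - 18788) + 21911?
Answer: 1/95964 ≈ 1.0421e-5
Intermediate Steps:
Y = 4022 (Y = -17889 + 21911 = 4022)
1/(91942 + Y) = 1/(91942 + 4022) = 1/95964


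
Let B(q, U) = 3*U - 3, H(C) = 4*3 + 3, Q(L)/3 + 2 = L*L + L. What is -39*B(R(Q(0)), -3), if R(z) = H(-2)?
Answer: 468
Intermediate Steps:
Q(L) = -6 + 3*L + 3*L**2 (Q(L) = -6 + 3*(L*L + L) = -6 + 3*(L**2 + L) = -6 + 3*(L + L**2) = -6 + (3*L + 3*L**2) = -6 + 3*L + 3*L**2)
H(C) = 15 (H(C) = 12 + 3 = 15)
R(z) = 15
B(q, U) = -3 + 3*U
-39*B(R(Q(0)), -3) = -39*(-3 + 3*(-3)) = -39*(-3 - 9) = -39*(-12) = 468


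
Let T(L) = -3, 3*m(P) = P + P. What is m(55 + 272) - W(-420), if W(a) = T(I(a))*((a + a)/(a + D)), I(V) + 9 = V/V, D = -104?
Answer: 29188/131 ≈ 222.81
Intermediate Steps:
I(V) = -8 (I(V) = -9 + V/V = -9 + 1 = -8)
m(P) = 2*P/3 (m(P) = (P + P)/3 = (2*P)/3 = 2*P/3)
W(a) = -6*a/(-104 + a) (W(a) = -3*(a + a)/(a - 104) = -3*2*a/(-104 + a) = -6*a/(-104 + a))
m(55 + 272) - W(-420) = 2*(55 + 272)/3 - (-6)*(-420)/(-104 - 420) = (⅔)*327 - (-6)*(-420)/(-524) = 218 - (-6)*(-420)*(-1)/524 = 218 - 1*(-630/131) = 218 + 630/131 = 29188/131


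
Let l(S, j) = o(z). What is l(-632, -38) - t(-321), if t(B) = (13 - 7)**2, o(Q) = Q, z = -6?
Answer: -42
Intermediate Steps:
t(B) = 36 (t(B) = 6**2 = 36)
l(S, j) = -6
l(-632, -38) - t(-321) = -6 - 1*36 = -6 - 36 = -42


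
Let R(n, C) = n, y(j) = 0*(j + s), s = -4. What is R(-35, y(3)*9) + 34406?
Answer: 34371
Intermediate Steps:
y(j) = 0 (y(j) = 0*(j - 4) = 0*(-4 + j) = 0)
R(-35, y(3)*9) + 34406 = -35 + 34406 = 34371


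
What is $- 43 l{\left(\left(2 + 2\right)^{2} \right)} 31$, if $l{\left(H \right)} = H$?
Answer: $-21328$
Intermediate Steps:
$- 43 l{\left(\left(2 + 2\right)^{2} \right)} 31 = - 43 \left(2 + 2\right)^{2} \cdot 31 = - 43 \cdot 4^{2} \cdot 31 = \left(-43\right) 16 \cdot 31 = \left(-688\right) 31 = -21328$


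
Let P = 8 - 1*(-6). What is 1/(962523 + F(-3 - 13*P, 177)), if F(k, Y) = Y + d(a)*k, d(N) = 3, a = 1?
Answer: 1/962145 ≈ 1.0393e-6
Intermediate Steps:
P = 14 (P = 8 + 6 = 14)
F(k, Y) = Y + 3*k
1/(962523 + F(-3 - 13*P, 177)) = 1/(962523 + (177 + 3*(-3 - 13*14))) = 1/(962523 + (177 + 3*(-3 - 182))) = 1/(962523 + (177 + 3*(-185))) = 1/(962523 + (177 - 555)) = 1/(962523 - 378) = 1/962145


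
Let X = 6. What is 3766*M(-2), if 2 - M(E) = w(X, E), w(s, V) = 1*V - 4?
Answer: 30128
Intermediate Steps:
w(s, V) = -4 + V (w(s, V) = V - 4 = -4 + V)
M(E) = 6 - E (M(E) = 2 - (-4 + E) = 2 + (4 - E) = 6 - E)
3766*M(-2) = 3766*(6 - 1*(-2)) = 3766*(6 + 2) = 3766*8 = 30128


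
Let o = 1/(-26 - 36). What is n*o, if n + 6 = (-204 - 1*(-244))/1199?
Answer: 3577/37169 ≈ 0.096236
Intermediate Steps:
o = -1/62 (o = 1/(-62) = -1/62 ≈ -0.016129)
n = -7154/1199 (n = -6 + (-204 - 1*(-244))/1199 = -6 + (-204 + 244)*(1/1199) = -6 + 40*(1/1199) = -6 + 40/1199 = -7154/1199 ≈ -5.9666)
n*o = -7154/1199*(-1/62) = 3577/37169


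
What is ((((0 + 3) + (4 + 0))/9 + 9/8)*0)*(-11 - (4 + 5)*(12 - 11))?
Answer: 0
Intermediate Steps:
((((0 + 3) + (4 + 0))/9 + 9/8)*0)*(-11 - (4 + 5)*(12 - 11)) = (((3 + 4)*(⅑) + 9*(⅛))*0)*(-11 - 9) = ((7*(⅑) + 9/8)*0)*(-11 - 1*9) = ((7/9 + 9/8)*0)*(-11 - 9) = ((137/72)*0)*(-20) = 0*(-20) = 0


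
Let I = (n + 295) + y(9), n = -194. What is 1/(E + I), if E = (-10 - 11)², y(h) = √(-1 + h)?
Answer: 271/146878 - √2/146878 ≈ 0.0018354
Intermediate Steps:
I = 101 + 2*√2 (I = (-194 + 295) + √(-1 + 9) = 101 + √8 = 101 + 2*√2 ≈ 103.83)
E = 441 (E = (-21)² = 441)
1/(E + I) = 1/(441 + (101 + 2*√2)) = 1/(542 + 2*√2)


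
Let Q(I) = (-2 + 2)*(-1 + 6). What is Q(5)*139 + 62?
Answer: 62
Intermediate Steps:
Q(I) = 0 (Q(I) = 0*5 = 0)
Q(5)*139 + 62 = 0*139 + 62 = 0 + 62 = 62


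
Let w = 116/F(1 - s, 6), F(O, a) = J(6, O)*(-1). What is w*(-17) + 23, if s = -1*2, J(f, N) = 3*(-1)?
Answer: -1903/3 ≈ -634.33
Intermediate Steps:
J(f, N) = -3
s = -2
F(O, a) = 3 (F(O, a) = -3*(-1) = 3)
w = 116/3 ≈ 38.667
w*(-17) + 23 = (116/3)*(-17) + 23 = -1972/3 + 23 = -1903/3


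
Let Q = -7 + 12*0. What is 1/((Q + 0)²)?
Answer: 1/49 ≈ 0.020408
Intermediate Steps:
Q = -7 (Q = -7 + 0 = -7)
1/((Q + 0)²) = 1/((-7 + 0)²) = 1/((-7)²) = 1/49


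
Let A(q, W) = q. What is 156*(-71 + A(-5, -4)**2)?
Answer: -7176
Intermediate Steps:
156*(-71 + A(-5, -4)**2) = 156*(-71 + (-5)**2) = 156*(-71 + 25) = 156*(-46) = -7176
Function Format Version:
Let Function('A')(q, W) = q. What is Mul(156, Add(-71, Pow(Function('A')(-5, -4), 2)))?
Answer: -7176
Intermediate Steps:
Mul(156, Add(-71, Pow(Function('A')(-5, -4), 2))) = Mul(156, Add(-71, Pow(-5, 2))) = Mul(156, Add(-71, 25)) = Mul(156, -46) = -7176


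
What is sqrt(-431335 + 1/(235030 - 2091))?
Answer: 6*I*sqrt(650124619195961)/232939 ≈ 656.76*I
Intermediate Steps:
sqrt(-431335 + 1/(235030 - 2091)) = sqrt(-431335 + 1/232939) = sqrt(-100474743564/232939) = 6*I*sqrt(650124619195961)/232939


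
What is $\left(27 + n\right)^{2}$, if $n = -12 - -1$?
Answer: $256$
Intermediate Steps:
$n = -11$ ($n = -12 + 1 = -11$)
$\left(27 + n\right)^{2} = \left(27 - 11\right)^{2} = 16^{2} = 256$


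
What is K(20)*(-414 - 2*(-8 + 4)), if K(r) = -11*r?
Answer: 89320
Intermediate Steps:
K(20)*(-414 - 2*(-8 + 4)) = (-11*20)*(-414 - 2*(-8 + 4)) = -220*(-414 - 2*(-4)) = -220*(-414 + 8) = -220*(-406) = 89320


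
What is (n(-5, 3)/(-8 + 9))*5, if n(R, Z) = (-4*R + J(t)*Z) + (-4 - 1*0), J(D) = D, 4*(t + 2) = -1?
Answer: 185/4 ≈ 46.250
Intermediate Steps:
t = -9/4 (t = -2 + (1/4)*(-1) = -2 - 1/4 = -9/4 ≈ -2.2500)
n(R, Z) = -4 - 4*R - 9*Z/4 (n(R, Z) = (-4*R - 9*Z/4) + (-4 - 1*0) = (-4*R - 9*Z/4) + (-4 + 0) = (-4*R - 9*Z/4) - 4 = -4 - 4*R - 9*Z/4)
(n(-5, 3)/(-8 + 9))*5 = ((-4 - 4*(-5) - 9/4*3)/(-8 + 9))*5 = ((-4 + 20 - 27/4)/1)*5 = (1*(37/4))*5 = (37/4)*5 = 185/4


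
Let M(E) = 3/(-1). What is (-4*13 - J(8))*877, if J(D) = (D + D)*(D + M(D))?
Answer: -115764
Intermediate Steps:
M(E) = -3 (M(E) = 3*(-1) = -3)
J(D) = 2*D*(-3 + D) (J(D) = (D + D)*(D - 3) = (2*D)*(-3 + D) = 2*D*(-3 + D))
(-4*13 - J(8))*877 = (-4*13 - 2*8*(-3 + 8))*877 = (-52 - 2*8*5)*877 = (-52 - 1*80)*877 = (-52 - 80)*877 = -132*877 = -115764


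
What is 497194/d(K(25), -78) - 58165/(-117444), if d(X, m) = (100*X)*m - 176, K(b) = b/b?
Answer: -1810266503/29272917 ≈ -61.841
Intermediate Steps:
K(b) = 1
d(X, m) = -176 + 100*X*m (d(X, m) = 100*X*m - 176 = -176 + 100*X*m)
497194/d(K(25), -78) - 58165/(-117444) = 497194/(-176 + 100*1*(-78)) - 58165/(-117444) = 497194/(-176 - 7800) - 58165*(-1/117444) = 497194/(-7976) + 58165/117444 = 497194*(-1/7976) + 58165/117444 = -248597/3988 + 58165/117444 = -1810266503/29272917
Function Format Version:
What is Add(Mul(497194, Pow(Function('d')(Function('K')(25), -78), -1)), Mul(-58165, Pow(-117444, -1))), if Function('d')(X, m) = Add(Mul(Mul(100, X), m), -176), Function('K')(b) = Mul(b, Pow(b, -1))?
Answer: Rational(-1810266503, 29272917) ≈ -61.841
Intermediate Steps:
Function('K')(b) = 1
Function('d')(X, m) = Add(-176, Mul(100, X, m)) (Function('d')(X, m) = Add(Mul(100, X, m), -176) = Add(-176, Mul(100, X, m)))
Add(Mul(497194, Pow(Function('d')(Function('K')(25), -78), -1)), Mul(-58165, Pow(-117444, -1))) = Add(Mul(497194, Pow(Add(-176, Mul(100, 1, -78)), -1)), Mul(-58165, Pow(-117444, -1))) = Add(Mul(497194, Pow(Add(-176, -7800), -1)), Mul(-58165, Rational(-1, 117444))) = Add(Mul(497194, Pow(-7976, -1)), Rational(58165, 117444)) = Add(Mul(497194, Rational(-1, 7976)), Rational(58165, 117444)) = Add(Rational(-248597, 3988), Rational(58165, 117444)) = Rational(-1810266503, 29272917)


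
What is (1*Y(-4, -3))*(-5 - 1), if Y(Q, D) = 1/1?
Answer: -6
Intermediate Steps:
Y(Q, D) = 1
(1*Y(-4, -3))*(-5 - 1) = (1*1)*(-5 - 1) = 1*(-6) = -6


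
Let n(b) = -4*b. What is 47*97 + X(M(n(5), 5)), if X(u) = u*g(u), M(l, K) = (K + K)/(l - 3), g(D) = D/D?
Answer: 104847/23 ≈ 4558.6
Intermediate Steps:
g(D) = 1
M(l, K) = 2*K/(-3 + l) (M(l, K) = (2*K)/(-3 + l) = 2*K/(-3 + l))
X(u) = u (X(u) = u*1 = u)
47*97 + X(M(n(5), 5)) = 47*97 + 2*5/(-3 - 4*5) = 4559 + 2*5/(-3 - 20) = 4559 + 2*5/(-23) = 4559 + 2*5*(-1/23) = 4559 - 10/23 = 104847/23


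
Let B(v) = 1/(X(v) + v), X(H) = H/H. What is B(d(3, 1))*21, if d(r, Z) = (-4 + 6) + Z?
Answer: 21/4 ≈ 5.2500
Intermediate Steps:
X(H) = 1
d(r, Z) = 2 + Z
B(v) = 1/(1 + v)
B(d(3, 1))*21 = 21/(1 + (2 + 1)) = 21/(1 + 3) = 21/4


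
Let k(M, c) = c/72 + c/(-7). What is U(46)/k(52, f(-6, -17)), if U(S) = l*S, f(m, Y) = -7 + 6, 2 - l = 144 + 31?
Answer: -4010832/65 ≈ -61705.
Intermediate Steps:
l = -173 (l = 2 - (144 + 31) = 2 - 1*175 = 2 - 175 = -173)
f(m, Y) = -1
k(M, c) = -65*c/504 (k(M, c) = c*(1/72) + c*(-⅐) = c/72 - c/7 = -65*c/504)
U(S) = -173*S
U(46)/k(52, f(-6, -17)) = (-173*46)/((-65/504*(-1))) = -7958/65/504 = -7958*504/65 = -4010832/65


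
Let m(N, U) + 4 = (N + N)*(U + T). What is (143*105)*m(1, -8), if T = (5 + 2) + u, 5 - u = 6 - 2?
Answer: -60060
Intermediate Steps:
u = 1 (u = 5 - (6 - 2) = 5 - 1*4 = 5 - 4 = 1)
T = 8 (T = (5 + 2) + 1 = 7 + 1 = 8)
m(N, U) = -4 + 2*N*(8 + U) (m(N, U) = -4 + (N + N)*(U + 8) = -4 + (2*N)*(8 + U) = -4 + 2*N*(8 + U))
(143*105)*m(1, -8) = (143*105)*(-4 + 16*1 + 2*1*(-8)) = 15015*(-4 + 16 - 16) = 15015*(-4) = -60060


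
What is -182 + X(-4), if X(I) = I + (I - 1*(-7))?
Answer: -183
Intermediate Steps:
X(I) = 7 + 2*I (X(I) = I + (I + 7) = I + (7 + I) = 7 + 2*I)
-182 + X(-4) = -182 + (7 + 2*(-4)) = -182 + (7 - 8) = -182 - 1 = -183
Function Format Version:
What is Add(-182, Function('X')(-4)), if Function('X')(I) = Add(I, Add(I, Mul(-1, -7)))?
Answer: -183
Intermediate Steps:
Function('X')(I) = Add(7, Mul(2, I)) (Function('X')(I) = Add(I, Add(I, 7)) = Add(I, Add(7, I)) = Add(7, Mul(2, I)))
Add(-182, Function('X')(-4)) = Add(-182, Add(7, Mul(2, -4))) = Add(-182, Add(7, -8)) = Add(-182, -1) = -183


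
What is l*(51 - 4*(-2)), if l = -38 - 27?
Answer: -3835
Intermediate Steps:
l = -65
l*(51 - 4*(-2)) = -65*(51 - 4*(-2)) = -65*(51 + 8) = -65*59 = -3835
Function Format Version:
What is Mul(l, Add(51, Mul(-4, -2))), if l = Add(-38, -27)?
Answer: -3835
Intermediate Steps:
l = -65
Mul(l, Add(51, Mul(-4, -2))) = Mul(-65, Add(51, Mul(-4, -2))) = Mul(-65, Add(51, 8)) = Mul(-65, 59) = -3835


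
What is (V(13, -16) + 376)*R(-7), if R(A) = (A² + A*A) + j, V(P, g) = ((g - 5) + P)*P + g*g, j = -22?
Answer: 40128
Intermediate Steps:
V(P, g) = g² + P*(-5 + P + g) (V(P, g) = ((-5 + g) + P)*P + g² = (-5 + P + g)*P + g² = P*(-5 + P + g) + g² = g² + P*(-5 + P + g))
R(A) = -22 + 2*A² (R(A) = (A² + A*A) - 22 = (A² + A²) - 22 = 2*A² - 22 = -22 + 2*A²)
(V(13, -16) + 376)*R(-7) = ((13² + (-16)² - 5*13 + 13*(-16)) + 376)*(-22 + 2*(-7)²) = ((169 + 256 - 65 - 208) + 376)*(-22 + 2*49) = (152 + 376)*(-22 + 98) = 528*76 = 40128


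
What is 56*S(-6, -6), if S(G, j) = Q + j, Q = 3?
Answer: -168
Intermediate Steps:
S(G, j) = 3 + j
56*S(-6, -6) = 56*(3 - 6) = 56*(-3) = -168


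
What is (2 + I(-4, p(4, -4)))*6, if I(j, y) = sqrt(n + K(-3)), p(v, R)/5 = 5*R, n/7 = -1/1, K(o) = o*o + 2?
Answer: 24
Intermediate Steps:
K(o) = 2 + o**2 (K(o) = o**2 + 2 = 2 + o**2)
n = -7 (n = 7*(-1/1) = 7*(-1*1) = 7*(-1) = -7)
p(v, R) = 25*R (p(v, R) = 5*(5*R) = 25*R)
I(j, y) = 2 (I(j, y) = sqrt(-7 + (2 + (-3)**2)) = sqrt(-7 + (2 + 9)) = sqrt(-7 + 11) = sqrt(4) = 2)
(2 + I(-4, p(4, -4)))*6 = (2 + 2)*6 = 4*6 = 24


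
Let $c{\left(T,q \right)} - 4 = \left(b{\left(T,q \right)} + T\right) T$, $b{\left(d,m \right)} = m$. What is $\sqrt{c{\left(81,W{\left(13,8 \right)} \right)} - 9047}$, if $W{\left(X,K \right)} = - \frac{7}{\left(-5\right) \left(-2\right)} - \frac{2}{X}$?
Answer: $\frac{i \sqrt{43114630}}{130} \approx 50.509 i$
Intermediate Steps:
$W{\left(X,K \right)} = - \frac{7}{10} - \frac{2}{X}$
$c{\left(T,q \right)} = 4 + T \left(T + q\right)$ ($c{\left(T,q \right)} = 4 + \left(q + T\right) T = 4 + \left(T + q\right) T = 4 + T \left(T + q\right)$)
$\sqrt{c{\left(81,W{\left(13,8 \right)} \right)} - 9047} = \sqrt{\left(4 + 81^{2} + 81 \left(- \frac{7}{10} - \frac{2}{13}\right)\right) - 9047} = \sqrt{\left(4 + 6561 + 81 \left(- \frac{7}{10} - \frac{2}{13}\right)\right) - 9047} = \sqrt{\left(4 + 6561 + 81 \left(- \frac{111}{130}\right)\right) - 9047} = \sqrt{\left(4 + 6561 - \frac{8991}{130}\right) - 9047} = \sqrt{\frac{844459}{130} - 9047} = \sqrt{- \frac{331651}{130}} = \frac{i \sqrt{43114630}}{130}$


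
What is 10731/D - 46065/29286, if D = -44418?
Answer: -65566201/36134043 ≈ -1.8145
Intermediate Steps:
10731/D - 46065/29286 = 10731/(-44418) - 46065/29286 = 10731*(-1/44418) - 46065*1/29286 = -3577/14806 - 15355/9762 = -65566201/36134043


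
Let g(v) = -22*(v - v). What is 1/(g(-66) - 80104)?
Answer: -1/80104 ≈ -1.2484e-5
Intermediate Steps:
g(v) = 0 (g(v) = -22*0 = 0)
1/(g(-66) - 80104) = 1/(0 - 80104) = 1/(-80104) = -1/80104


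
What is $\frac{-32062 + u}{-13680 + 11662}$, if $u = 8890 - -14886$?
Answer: $\frac{4143}{1009} \approx 4.106$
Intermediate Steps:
$u = 23776$ ($u = 8890 + 14886 = 23776$)
$\frac{-32062 + u}{-13680 + 11662} = \frac{-32062 + 23776}{-13680 + 11662} = - \frac{8286}{-2018} = \left(-8286\right) \left(- \frac{1}{2018}\right) = \frac{4143}{1009}$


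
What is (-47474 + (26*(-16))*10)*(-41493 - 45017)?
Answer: 4466857340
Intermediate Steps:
(-47474 + (26*(-16))*10)*(-41493 - 45017) = (-47474 - 416*10)*(-86510) = (-47474 - 4160)*(-86510) = -51634*(-86510) = 4466857340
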